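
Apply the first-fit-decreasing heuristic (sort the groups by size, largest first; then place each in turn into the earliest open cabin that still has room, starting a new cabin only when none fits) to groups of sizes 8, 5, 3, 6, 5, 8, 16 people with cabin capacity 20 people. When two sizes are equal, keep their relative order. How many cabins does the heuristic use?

3

Sorted descending: 16, 8, 8, 6, 5, 5, 3.
  16 → cabin 1 (new)  [load 16/20]
  8 → cabin 2 (new)  [load 8/20]
  8 → cabin 2  [load 16/20]
  6 → cabin 3 (new)  [load 6/20]
  5 → cabin 3  [load 11/20]
  5 → cabin 3  [load 16/20]
  3 → cabin 1  [load 19/20]
3 cabins opened.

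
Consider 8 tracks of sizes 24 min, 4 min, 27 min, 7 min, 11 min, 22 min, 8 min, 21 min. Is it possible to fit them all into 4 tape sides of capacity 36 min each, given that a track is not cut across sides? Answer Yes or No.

A valid assignment using 4 tape sides:
  side 1: 27 + 8 = 35
  side 2: 24 + 11 = 35
  side 3: 22 + 7 + 4 = 33
  side 4: 21 = 21
Every load is within 36 min, so 4 tape sides suffice.

Yes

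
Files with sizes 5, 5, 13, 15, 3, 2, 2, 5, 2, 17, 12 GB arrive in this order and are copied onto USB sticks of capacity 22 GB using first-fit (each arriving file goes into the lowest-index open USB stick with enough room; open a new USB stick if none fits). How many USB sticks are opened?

5

  5 → USB stick 1 (new)  [load 5/22]
  5 → USB stick 1  [load 10/22]
  13 → USB stick 2 (new)  [load 13/22]
  15 → USB stick 3 (new)  [load 15/22]
  3 → USB stick 1  [load 13/22]
  2 → USB stick 1  [load 15/22]
  2 → USB stick 1  [load 17/22]
  5 → USB stick 1  [load 22/22]
  2 → USB stick 2  [load 15/22]
  17 → USB stick 4 (new)  [load 17/22]
  12 → USB stick 5 (new)  [load 12/22]
5 USB sticks opened.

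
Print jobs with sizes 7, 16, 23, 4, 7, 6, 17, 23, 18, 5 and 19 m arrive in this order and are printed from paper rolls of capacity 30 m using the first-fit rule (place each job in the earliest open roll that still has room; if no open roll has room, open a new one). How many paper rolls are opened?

  7 → roll 1 (new)  [load 7/30]
  16 → roll 1  [load 23/30]
  23 → roll 2 (new)  [load 23/30]
  4 → roll 1  [load 27/30]
  7 → roll 2  [load 30/30]
  6 → roll 3 (new)  [load 6/30]
  17 → roll 3  [load 23/30]
  23 → roll 4 (new)  [load 23/30]
  18 → roll 5 (new)  [load 18/30]
  5 → roll 3  [load 28/30]
  19 → roll 6 (new)  [load 19/30]
6 paper rolls opened.

6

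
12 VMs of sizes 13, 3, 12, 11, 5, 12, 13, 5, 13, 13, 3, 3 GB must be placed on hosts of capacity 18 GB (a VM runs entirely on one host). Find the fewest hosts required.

Total = 13 + 13 + 13 + 13 + 12 + 12 + 11 + 5 + 5 + 3 + 3 + 3 = 106 GB.
Lower bound: ⌈106/18⌉ = 6 hosts.
Also, 7 VMs each exceed 9 GB, and no two of those can share a host, so at least 7 hosts are needed.
A packing using 7 hosts:
  host 1: 13 + 5 = 18
  host 2: 13 + 5 = 18
  host 3: 13 + 3 = 16
  host 4: 13 + 3 = 16
  host 5: 12 + 3 = 15
  host 6: 12 = 12
  host 7: 11 = 11
This matches the lower bound, so 7 is optimal.

7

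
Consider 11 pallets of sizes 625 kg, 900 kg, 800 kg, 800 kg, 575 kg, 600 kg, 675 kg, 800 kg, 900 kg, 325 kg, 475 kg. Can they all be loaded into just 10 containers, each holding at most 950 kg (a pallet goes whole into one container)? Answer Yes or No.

A valid assignment using 10 containers:
  container 1: 900 = 900
  container 2: 900 = 900
  container 3: 800 = 800
  container 4: 800 = 800
  container 5: 800 = 800
  container 6: 675 = 675
  container 7: 625 + 325 = 950
  container 8: 600 = 600
  container 9: 575 = 575
  container 10: 475 = 475
Every load is within 950 kg, so 10 containers suffice.

Yes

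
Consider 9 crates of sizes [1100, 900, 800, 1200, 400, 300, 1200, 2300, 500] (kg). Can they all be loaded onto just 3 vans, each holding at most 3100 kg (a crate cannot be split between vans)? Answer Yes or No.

A valid assignment using 3 vans:
  van 1: 2300 + 800 = 3100
  van 2: 1200 + 1200 + 500 = 2900
  van 3: 1100 + 900 + 400 + 300 = 2700
Every load is within 3100 kg, so 3 vans suffice.

Yes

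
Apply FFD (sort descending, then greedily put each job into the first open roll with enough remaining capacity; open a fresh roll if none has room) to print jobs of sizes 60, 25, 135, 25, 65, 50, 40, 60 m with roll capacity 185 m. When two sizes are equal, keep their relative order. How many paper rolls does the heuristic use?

3

Sorted descending: 135, 65, 60, 60, 50, 40, 25, 25.
  135 → roll 1 (new)  [load 135/185]
  65 → roll 2 (new)  [load 65/185]
  60 → roll 2  [load 125/185]
  60 → roll 2  [load 185/185]
  50 → roll 1  [load 185/185]
  40 → roll 3 (new)  [load 40/185]
  25 → roll 3  [load 65/185]
  25 → roll 3  [load 90/185]
3 paper rolls opened.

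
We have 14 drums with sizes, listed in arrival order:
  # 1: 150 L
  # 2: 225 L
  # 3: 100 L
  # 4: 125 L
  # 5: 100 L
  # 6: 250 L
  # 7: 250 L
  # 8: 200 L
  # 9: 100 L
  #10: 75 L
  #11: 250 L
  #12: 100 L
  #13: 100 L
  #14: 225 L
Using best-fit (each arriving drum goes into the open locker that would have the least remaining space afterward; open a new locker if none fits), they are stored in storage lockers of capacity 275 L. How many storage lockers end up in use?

  150 → locker 1 (new)  [load 150/275]
  225 → locker 2 (new)  [load 225/275]
  100 → locker 1  [load 250/275]
  125 → locker 3 (new)  [load 125/275]
  100 → locker 3  [load 225/275]
  250 → locker 4 (new)  [load 250/275]
  250 → locker 5 (new)  [load 250/275]
  200 → locker 6 (new)  [load 200/275]
  100 → locker 7 (new)  [load 100/275]
  75 → locker 6  [load 275/275]
  250 → locker 8 (new)  [load 250/275]
  100 → locker 7  [load 200/275]
  100 → locker 9 (new)  [load 100/275]
  225 → locker 10 (new)  [load 225/275]
10 storage lockers opened.

10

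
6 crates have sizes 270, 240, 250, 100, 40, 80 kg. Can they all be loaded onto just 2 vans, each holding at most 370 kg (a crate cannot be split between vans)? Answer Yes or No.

No

Total = 980 kg; ⌈980/370⌉ = 3.
At least 3 vans are required, but only 2 are allowed.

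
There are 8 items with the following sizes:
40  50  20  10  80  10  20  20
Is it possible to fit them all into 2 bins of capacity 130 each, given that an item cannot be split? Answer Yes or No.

A valid assignment using 2 bins:
  bin 1: 80 + 50 = 130
  bin 2: 40 + 20 + 20 + 20 + 10 + 10 = 120
Every load is within 130, so 2 bins suffice.

Yes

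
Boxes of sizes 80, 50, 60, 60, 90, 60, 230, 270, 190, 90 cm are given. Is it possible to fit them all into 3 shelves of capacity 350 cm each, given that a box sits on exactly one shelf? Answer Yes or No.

Total = 1180 cm; ⌈1180/350⌉ = 4.
At least 4 shelves are required, but only 3 are allowed.

No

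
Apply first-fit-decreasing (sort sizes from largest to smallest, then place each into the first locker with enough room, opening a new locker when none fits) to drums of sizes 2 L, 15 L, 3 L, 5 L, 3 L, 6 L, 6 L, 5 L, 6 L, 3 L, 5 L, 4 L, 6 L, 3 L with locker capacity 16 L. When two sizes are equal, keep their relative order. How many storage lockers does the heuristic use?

5

Sorted descending: 15, 6, 6, 6, 6, 5, 5, 5, 4, 3, 3, 3, 3, 2.
  15 → locker 1 (new)  [load 15/16]
  6 → locker 2 (new)  [load 6/16]
  6 → locker 2  [load 12/16]
  6 → locker 3 (new)  [load 6/16]
  6 → locker 3  [load 12/16]
  5 → locker 4 (new)  [load 5/16]
  5 → locker 4  [load 10/16]
  5 → locker 4  [load 15/16]
  4 → locker 2  [load 16/16]
  3 → locker 3  [load 15/16]
  3 → locker 5 (new)  [load 3/16]
  3 → locker 5  [load 6/16]
  3 → locker 5  [load 9/16]
  2 → locker 5  [load 11/16]
5 storage lockers opened.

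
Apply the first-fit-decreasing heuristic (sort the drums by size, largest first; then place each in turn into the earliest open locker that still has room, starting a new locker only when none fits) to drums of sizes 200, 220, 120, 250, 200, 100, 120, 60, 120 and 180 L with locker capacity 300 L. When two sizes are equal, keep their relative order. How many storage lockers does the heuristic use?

Sorted descending: 250, 220, 200, 200, 180, 120, 120, 120, 100, 60.
  250 → locker 1 (new)  [load 250/300]
  220 → locker 2 (new)  [load 220/300]
  200 → locker 3 (new)  [load 200/300]
  200 → locker 4 (new)  [load 200/300]
  180 → locker 5 (new)  [load 180/300]
  120 → locker 5  [load 300/300]
  120 → locker 6 (new)  [load 120/300]
  120 → locker 6  [load 240/300]
  100 → locker 3  [load 300/300]
  60 → locker 2  [load 280/300]
6 storage lockers opened.

6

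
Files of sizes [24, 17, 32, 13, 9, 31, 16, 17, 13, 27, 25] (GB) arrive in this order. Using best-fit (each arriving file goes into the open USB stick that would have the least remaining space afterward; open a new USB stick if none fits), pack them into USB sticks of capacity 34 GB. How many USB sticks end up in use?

  24 → USB stick 1 (new)  [load 24/34]
  17 → USB stick 2 (new)  [load 17/34]
  32 → USB stick 3 (new)  [load 32/34]
  13 → USB stick 2  [load 30/34]
  9 → USB stick 1  [load 33/34]
  31 → USB stick 4 (new)  [load 31/34]
  16 → USB stick 5 (new)  [load 16/34]
  17 → USB stick 5  [load 33/34]
  13 → USB stick 6 (new)  [load 13/34]
  27 → USB stick 7 (new)  [load 27/34]
  25 → USB stick 8 (new)  [load 25/34]
8 USB sticks opened.

8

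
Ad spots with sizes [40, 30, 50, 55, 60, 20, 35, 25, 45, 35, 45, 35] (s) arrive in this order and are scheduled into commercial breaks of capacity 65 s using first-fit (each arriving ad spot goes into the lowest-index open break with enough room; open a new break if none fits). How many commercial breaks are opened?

9

  40 → break 1 (new)  [load 40/65]
  30 → break 2 (new)  [load 30/65]
  50 → break 3 (new)  [load 50/65]
  55 → break 4 (new)  [load 55/65]
  60 → break 5 (new)  [load 60/65]
  20 → break 1  [load 60/65]
  35 → break 2  [load 65/65]
  25 → break 6 (new)  [load 25/65]
  45 → break 7 (new)  [load 45/65]
  35 → break 6  [load 60/65]
  45 → break 8 (new)  [load 45/65]
  35 → break 9 (new)  [load 35/65]
9 commercial breaks opened.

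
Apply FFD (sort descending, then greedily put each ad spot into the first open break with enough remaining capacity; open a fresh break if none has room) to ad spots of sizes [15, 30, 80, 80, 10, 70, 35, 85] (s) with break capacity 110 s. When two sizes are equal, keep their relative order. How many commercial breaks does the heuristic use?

4

Sorted descending: 85, 80, 80, 70, 35, 30, 15, 10.
  85 → break 1 (new)  [load 85/110]
  80 → break 2 (new)  [load 80/110]
  80 → break 3 (new)  [load 80/110]
  70 → break 4 (new)  [load 70/110]
  35 → break 4  [load 105/110]
  30 → break 2  [load 110/110]
  15 → break 1  [load 100/110]
  10 → break 1  [load 110/110]
4 commercial breaks opened.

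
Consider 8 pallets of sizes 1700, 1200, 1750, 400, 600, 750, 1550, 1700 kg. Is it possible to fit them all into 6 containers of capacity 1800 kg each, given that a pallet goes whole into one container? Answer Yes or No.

A valid assignment using 6 containers:
  container 1: 1750 = 1750
  container 2: 1700 = 1700
  container 3: 1700 = 1700
  container 4: 1550 = 1550
  container 5: 1200 + 600 = 1800
  container 6: 750 + 400 = 1150
Every load is within 1800 kg, so 6 containers suffice.

Yes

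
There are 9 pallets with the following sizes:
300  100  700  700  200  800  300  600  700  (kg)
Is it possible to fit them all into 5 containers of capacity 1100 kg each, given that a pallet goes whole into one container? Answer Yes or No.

A valid assignment using 5 containers:
  container 1: 800 + 300 = 1100
  container 2: 700 + 300 + 100 = 1100
  container 3: 700 + 200 = 900
  container 4: 700 = 700
  container 5: 600 = 600
Every load is within 1100 kg, so 5 containers suffice.

Yes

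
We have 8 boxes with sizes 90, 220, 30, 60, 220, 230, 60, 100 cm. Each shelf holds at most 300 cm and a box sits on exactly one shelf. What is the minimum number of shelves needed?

4

Total = 230 + 220 + 220 + 100 + 90 + 60 + 60 + 30 = 1010 cm.
Lower bound: ⌈1010/300⌉ = 4 shelves.
A packing using 4 shelves:
  shelf 1: 230 + 60 = 290
  shelf 2: 220 + 60 = 280
  shelf 3: 220 + 30 = 250
  shelf 4: 100 + 90 = 190
This matches the lower bound, so 4 is optimal.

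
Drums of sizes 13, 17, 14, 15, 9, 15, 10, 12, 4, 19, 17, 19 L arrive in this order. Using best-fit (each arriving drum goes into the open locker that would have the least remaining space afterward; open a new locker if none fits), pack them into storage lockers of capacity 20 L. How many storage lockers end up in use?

  13 → locker 1 (new)  [load 13/20]
  17 → locker 2 (new)  [load 17/20]
  14 → locker 3 (new)  [load 14/20]
  15 → locker 4 (new)  [load 15/20]
  9 → locker 5 (new)  [load 9/20]
  15 → locker 6 (new)  [load 15/20]
  10 → locker 5  [load 19/20]
  12 → locker 7 (new)  [load 12/20]
  4 → locker 4  [load 19/20]
  19 → locker 8 (new)  [load 19/20]
  17 → locker 9 (new)  [load 17/20]
  19 → locker 10 (new)  [load 19/20]
10 storage lockers opened.

10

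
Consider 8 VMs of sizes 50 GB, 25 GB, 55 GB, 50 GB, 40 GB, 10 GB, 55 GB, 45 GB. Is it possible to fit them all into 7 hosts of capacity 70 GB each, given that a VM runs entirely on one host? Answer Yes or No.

Yes

A valid assignment using 6 hosts:
  host 1: 55 + 10 = 65
  host 2: 55 = 55
  host 3: 50 = 50
  host 4: 50 = 50
  host 5: 45 + 25 = 70
  host 6: 40 = 40
That uses only 6 ≤ 7, so 7 hosts are enough.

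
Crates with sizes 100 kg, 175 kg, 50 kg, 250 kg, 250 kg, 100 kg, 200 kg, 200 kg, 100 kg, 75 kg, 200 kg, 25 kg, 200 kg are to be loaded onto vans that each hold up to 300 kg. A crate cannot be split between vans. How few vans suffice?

Total = 250 + 250 + 200 + 200 + 200 + 200 + 175 + 100 + 100 + 100 + 75 + 50 + 25 = 1925 kg.
Lower bound: ⌈1925/300⌉ = 7 vans.
A packing using 7 vans:
  van 1: 250 + 50 = 300
  van 2: 250 + 25 = 275
  van 3: 200 + 100 = 300
  van 4: 200 + 100 = 300
  van 5: 200 + 100 = 300
  van 6: 200 + 75 = 275
  van 7: 175 = 175
This matches the lower bound, so 7 is optimal.

7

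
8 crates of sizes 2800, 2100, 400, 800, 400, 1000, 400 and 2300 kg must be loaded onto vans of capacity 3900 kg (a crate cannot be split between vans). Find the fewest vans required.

3

Total = 2800 + 2300 + 2100 + 1000 + 800 + 400 + 400 + 400 = 10200 kg.
Lower bound: ⌈10200/3900⌉ = 3 vans.
A packing using 3 vans:
  van 1: 2800 + 1000 = 3800
  van 2: 2300 + 800 + 400 + 400 = 3900
  van 3: 2100 + 400 = 2500
This matches the lower bound, so 3 is optimal.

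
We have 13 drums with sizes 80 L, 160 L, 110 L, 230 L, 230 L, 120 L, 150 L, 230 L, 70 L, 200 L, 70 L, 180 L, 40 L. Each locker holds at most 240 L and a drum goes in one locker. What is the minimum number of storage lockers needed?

Total = 230 + 230 + 230 + 200 + 180 + 160 + 150 + 120 + 110 + 80 + 70 + 70 + 40 = 1870 L.
Lower bound: ⌈1870/240⌉ = 8 storage lockers.
A packing using 9 storage lockers:
  locker 1: 230 = 230
  locker 2: 230 = 230
  locker 3: 230 = 230
  locker 4: 200 + 40 = 240
  locker 5: 180 = 180
  locker 6: 160 + 80 = 240
  locker 7: 150 + 70 = 220
  locker 8: 120 + 110 = 230
  locker 9: 70 = 70
No arrangement into 8 storage lockers stays within capacity, so 9 is optimal.

9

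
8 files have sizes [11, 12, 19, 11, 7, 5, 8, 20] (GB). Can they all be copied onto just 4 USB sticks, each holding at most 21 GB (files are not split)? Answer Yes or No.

Total = 93 GB; ⌈93/21⌉ = 5.
At least 5 USB sticks are required, but only 4 are allowed.

No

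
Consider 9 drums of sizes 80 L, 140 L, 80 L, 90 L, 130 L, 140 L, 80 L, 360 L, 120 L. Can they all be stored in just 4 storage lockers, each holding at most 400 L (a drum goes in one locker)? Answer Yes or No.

Yes

A valid assignment using 4 storage lockers:
  locker 1: 360 = 360
  locker 2: 140 + 140 + 120 = 400
  locker 3: 130 + 90 + 80 + 80 = 380
  locker 4: 80 = 80
Every load is within 400 L, so 4 storage lockers suffice.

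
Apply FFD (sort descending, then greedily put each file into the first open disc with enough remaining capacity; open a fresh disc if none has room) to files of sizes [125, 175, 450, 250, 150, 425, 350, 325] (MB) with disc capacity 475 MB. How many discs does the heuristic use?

Sorted descending: 450, 425, 350, 325, 250, 175, 150, 125.
  450 → disc 1 (new)  [load 450/475]
  425 → disc 2 (new)  [load 425/475]
  350 → disc 3 (new)  [load 350/475]
  325 → disc 4 (new)  [load 325/475]
  250 → disc 5 (new)  [load 250/475]
  175 → disc 5  [load 425/475]
  150 → disc 4  [load 475/475]
  125 → disc 3  [load 475/475]
5 discs opened.

5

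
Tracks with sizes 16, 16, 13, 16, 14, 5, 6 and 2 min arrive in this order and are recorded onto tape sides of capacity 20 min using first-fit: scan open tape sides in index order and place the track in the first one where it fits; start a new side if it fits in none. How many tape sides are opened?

5

  16 → side 1 (new)  [load 16/20]
  16 → side 2 (new)  [load 16/20]
  13 → side 3 (new)  [load 13/20]
  16 → side 4 (new)  [load 16/20]
  14 → side 5 (new)  [load 14/20]
  5 → side 3  [load 18/20]
  6 → side 5  [load 20/20]
  2 → side 1  [load 18/20]
5 tape sides opened.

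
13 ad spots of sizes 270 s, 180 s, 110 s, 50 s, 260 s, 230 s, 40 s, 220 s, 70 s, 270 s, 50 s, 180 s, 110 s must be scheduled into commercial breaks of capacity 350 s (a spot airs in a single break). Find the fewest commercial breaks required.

Total = 270 + 270 + 260 + 230 + 220 + 180 + 180 + 110 + 110 + 70 + 50 + 50 + 40 = 2040 s.
Lower bound: ⌈2040/350⌉ = 6 commercial breaks.
Also, 7 ad spots each exceed 175 s, and no two of those can share a break, so at least 7 commercial breaks are needed.
A packing using 7 commercial breaks:
  break 1: 270 + 70 = 340
  break 2: 270 + 50 = 320
  break 3: 260 + 50 + 40 = 350
  break 4: 230 + 110 = 340
  break 5: 220 + 110 = 330
  break 6: 180 = 180
  break 7: 180 = 180
This matches the lower bound, so 7 is optimal.

7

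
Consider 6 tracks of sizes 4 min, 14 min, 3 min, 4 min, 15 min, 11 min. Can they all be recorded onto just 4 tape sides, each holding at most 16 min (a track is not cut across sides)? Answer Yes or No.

Yes

A valid assignment using 4 tape sides:
  side 1: 15 = 15
  side 2: 14 = 14
  side 3: 11 + 4 = 15
  side 4: 4 + 3 = 7
Every load is within 16 min, so 4 tape sides suffice.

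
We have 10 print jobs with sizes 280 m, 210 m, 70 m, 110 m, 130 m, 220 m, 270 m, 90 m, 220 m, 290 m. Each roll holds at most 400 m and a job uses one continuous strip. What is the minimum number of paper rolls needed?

Total = 290 + 280 + 270 + 220 + 220 + 210 + 130 + 110 + 90 + 70 = 1890 m.
Lower bound: ⌈1890/400⌉ = 5 paper rolls.
Also, 6 print jobs each exceed 200 m, and no two of those can share a roll, so at least 6 paper rolls are needed.
A packing using 6 paper rolls:
  roll 1: 290 + 110 = 400
  roll 2: 280 + 90 = 370
  roll 3: 270 + 130 = 400
  roll 4: 220 + 70 = 290
  roll 5: 220 = 220
  roll 6: 210 = 210
This matches the lower bound, so 6 is optimal.

6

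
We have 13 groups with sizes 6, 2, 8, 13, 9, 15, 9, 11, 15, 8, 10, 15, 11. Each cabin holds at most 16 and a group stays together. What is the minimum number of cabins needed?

10

Total = 15 + 15 + 15 + 13 + 11 + 11 + 10 + 9 + 9 + 8 + 8 + 6 + 2 = 132.
Lower bound: ⌈132/16⌉ = 9 cabins.
A packing using 10 cabins:
  cabin 1: 15 = 15
  cabin 2: 15 = 15
  cabin 3: 15 = 15
  cabin 4: 13 + 2 = 15
  cabin 5: 11 = 11
  cabin 6: 11 = 11
  cabin 7: 10 + 6 = 16
  cabin 8: 9 = 9
  cabin 9: 9 = 9
  cabin 10: 8 + 8 = 16
No arrangement into 9 cabins stays within capacity, so 10 is optimal.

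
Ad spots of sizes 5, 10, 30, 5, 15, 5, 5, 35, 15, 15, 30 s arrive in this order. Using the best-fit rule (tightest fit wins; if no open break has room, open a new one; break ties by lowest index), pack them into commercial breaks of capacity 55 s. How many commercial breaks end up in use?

4

  5 → break 1 (new)  [load 5/55]
  10 → break 1  [load 15/55]
  30 → break 1  [load 45/55]
  5 → break 1  [load 50/55]
  15 → break 2 (new)  [load 15/55]
  5 → break 1  [load 55/55]
  5 → break 2  [load 20/55]
  35 → break 2  [load 55/55]
  15 → break 3 (new)  [load 15/55]
  15 → break 3  [load 30/55]
  30 → break 4 (new)  [load 30/55]
4 commercial breaks opened.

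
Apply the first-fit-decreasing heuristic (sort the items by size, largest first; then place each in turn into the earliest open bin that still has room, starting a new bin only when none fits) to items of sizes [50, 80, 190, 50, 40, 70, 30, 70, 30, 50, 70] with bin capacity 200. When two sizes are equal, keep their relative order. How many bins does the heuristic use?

Sorted descending: 190, 80, 70, 70, 70, 50, 50, 50, 40, 30, 30.
  190 → bin 1 (new)  [load 190/200]
  80 → bin 2 (new)  [load 80/200]
  70 → bin 2  [load 150/200]
  70 → bin 3 (new)  [load 70/200]
  70 → bin 3  [load 140/200]
  50 → bin 2  [load 200/200]
  50 → bin 3  [load 190/200]
  50 → bin 4 (new)  [load 50/200]
  40 → bin 4  [load 90/200]
  30 → bin 4  [load 120/200]
  30 → bin 4  [load 150/200]
4 bins opened.

4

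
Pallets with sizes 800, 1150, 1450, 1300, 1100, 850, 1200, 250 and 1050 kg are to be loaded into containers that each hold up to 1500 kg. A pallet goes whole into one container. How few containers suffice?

8

Total = 1450 + 1300 + 1200 + 1150 + 1100 + 1050 + 850 + 800 + 250 = 9150 kg.
Lower bound: ⌈9150/1500⌉ = 7 containers.
Also, 8 pallets each exceed 750 kg, and no two of those can share a container, so at least 8 containers are needed.
A packing using 8 containers:
  container 1: 1450 = 1450
  container 2: 1300 = 1300
  container 3: 1200 + 250 = 1450
  container 4: 1150 = 1150
  container 5: 1100 = 1100
  container 6: 1050 = 1050
  container 7: 850 = 850
  container 8: 800 = 800
This matches the lower bound, so 8 is optimal.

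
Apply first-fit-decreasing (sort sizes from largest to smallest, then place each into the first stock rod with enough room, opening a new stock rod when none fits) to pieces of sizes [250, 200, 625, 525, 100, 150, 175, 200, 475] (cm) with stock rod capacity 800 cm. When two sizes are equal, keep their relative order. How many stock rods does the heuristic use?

4

Sorted descending: 625, 525, 475, 250, 200, 200, 175, 150, 100.
  625 → stock rod 1 (new)  [load 625/800]
  525 → stock rod 2 (new)  [load 525/800]
  475 → stock rod 3 (new)  [load 475/800]
  250 → stock rod 2  [load 775/800]
  200 → stock rod 3  [load 675/800]
  200 → stock rod 4 (new)  [load 200/800]
  175 → stock rod 1  [load 800/800]
  150 → stock rod 4  [load 350/800]
  100 → stock rod 3  [load 775/800]
4 stock rods opened.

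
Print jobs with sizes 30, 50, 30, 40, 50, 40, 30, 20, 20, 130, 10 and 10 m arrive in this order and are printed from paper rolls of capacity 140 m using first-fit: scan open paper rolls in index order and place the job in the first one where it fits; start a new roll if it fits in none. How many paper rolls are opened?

4

  30 → roll 1 (new)  [load 30/140]
  50 → roll 1  [load 80/140]
  30 → roll 1  [load 110/140]
  40 → roll 2 (new)  [load 40/140]
  50 → roll 2  [load 90/140]
  40 → roll 2  [load 130/140]
  30 → roll 1  [load 140/140]
  20 → roll 3 (new)  [load 20/140]
  20 → roll 3  [load 40/140]
  130 → roll 4 (new)  [load 130/140]
  10 → roll 2  [load 140/140]
  10 → roll 3  [load 50/140]
4 paper rolls opened.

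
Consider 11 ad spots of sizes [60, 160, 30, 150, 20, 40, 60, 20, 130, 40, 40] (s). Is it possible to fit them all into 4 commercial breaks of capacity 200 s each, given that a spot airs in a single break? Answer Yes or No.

A valid assignment using 4 commercial breaks:
  break 1: 160 + 40 = 200
  break 2: 150 + 40 = 190
  break 3: 130 + 60 = 190
  break 4: 60 + 40 + 30 + 20 + 20 = 170
Every load is within 200 s, so 4 commercial breaks suffice.

Yes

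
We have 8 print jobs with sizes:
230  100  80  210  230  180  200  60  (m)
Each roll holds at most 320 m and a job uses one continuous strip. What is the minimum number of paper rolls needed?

Total = 230 + 230 + 210 + 200 + 180 + 100 + 80 + 60 = 1290 m.
Lower bound: ⌈1290/320⌉ = 5 paper rolls.
A packing using 5 paper rolls:
  roll 1: 230 + 80 = 310
  roll 2: 230 + 60 = 290
  roll 3: 210 + 100 = 310
  roll 4: 200 = 200
  roll 5: 180 = 180
This matches the lower bound, so 5 is optimal.

5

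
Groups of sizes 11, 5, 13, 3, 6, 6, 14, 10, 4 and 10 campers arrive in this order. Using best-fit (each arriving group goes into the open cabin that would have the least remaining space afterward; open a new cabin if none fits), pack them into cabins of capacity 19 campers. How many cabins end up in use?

  11 → cabin 1 (new)  [load 11/19]
  5 → cabin 1  [load 16/19]
  13 → cabin 2 (new)  [load 13/19]
  3 → cabin 1  [load 19/19]
  6 → cabin 2  [load 19/19]
  6 → cabin 3 (new)  [load 6/19]
  14 → cabin 4 (new)  [load 14/19]
  10 → cabin 3  [load 16/19]
  4 → cabin 4  [load 18/19]
  10 → cabin 5 (new)  [load 10/19]
5 cabins opened.

5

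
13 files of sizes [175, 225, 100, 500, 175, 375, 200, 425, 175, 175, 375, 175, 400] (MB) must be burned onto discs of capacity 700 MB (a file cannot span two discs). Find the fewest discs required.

6

Total = 500 + 425 + 400 + 375 + 375 + 225 + 200 + 175 + 175 + 175 + 175 + 175 + 100 = 3475 MB.
Lower bound: ⌈3475/700⌉ = 5 discs.
A packing using 6 discs:
  disc 1: 500 + 200 = 700
  disc 2: 425 + 225 = 650
  disc 3: 400 + 175 + 100 = 675
  disc 4: 375 + 175 = 550
  disc 5: 375 + 175 = 550
  disc 6: 175 + 175 = 350
No arrangement into 5 discs stays within capacity, so 6 is optimal.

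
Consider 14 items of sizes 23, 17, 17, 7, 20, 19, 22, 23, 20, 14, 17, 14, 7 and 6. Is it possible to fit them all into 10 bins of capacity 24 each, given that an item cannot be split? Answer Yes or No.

No

Total = 226; ⌈226/24⌉ = 10.
11 items each exceed half the capacity and cannot share a bin, forcing at least 11 bins.
At least 11 bins are required, but only 10 are allowed.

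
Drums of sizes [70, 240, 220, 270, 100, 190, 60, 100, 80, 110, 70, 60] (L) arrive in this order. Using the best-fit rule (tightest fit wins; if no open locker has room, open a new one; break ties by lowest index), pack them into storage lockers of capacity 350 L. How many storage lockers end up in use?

5

  70 → locker 1 (new)  [load 70/350]
  240 → locker 1  [load 310/350]
  220 → locker 2 (new)  [load 220/350]
  270 → locker 3 (new)  [load 270/350]
  100 → locker 2  [load 320/350]
  190 → locker 4 (new)  [load 190/350]
  60 → locker 3  [load 330/350]
  100 → locker 4  [load 290/350]
  80 → locker 5 (new)  [load 80/350]
  110 → locker 5  [load 190/350]
  70 → locker 5  [load 260/350]
  60 → locker 4  [load 350/350]
5 storage lockers opened.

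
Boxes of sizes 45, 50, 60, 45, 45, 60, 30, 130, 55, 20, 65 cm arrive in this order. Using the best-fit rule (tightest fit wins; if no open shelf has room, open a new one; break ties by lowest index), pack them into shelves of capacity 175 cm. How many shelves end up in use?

4

  45 → shelf 1 (new)  [load 45/175]
  50 → shelf 1  [load 95/175]
  60 → shelf 1  [load 155/175]
  45 → shelf 2 (new)  [load 45/175]
  45 → shelf 2  [load 90/175]
  60 → shelf 2  [load 150/175]
  30 → shelf 3 (new)  [load 30/175]
  130 → shelf 3  [load 160/175]
  55 → shelf 4 (new)  [load 55/175]
  20 → shelf 1  [load 175/175]
  65 → shelf 4  [load 120/175]
4 shelves opened.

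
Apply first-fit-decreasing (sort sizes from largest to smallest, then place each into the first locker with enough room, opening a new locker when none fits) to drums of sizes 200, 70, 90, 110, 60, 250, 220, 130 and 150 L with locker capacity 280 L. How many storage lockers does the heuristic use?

Sorted descending: 250, 220, 200, 150, 130, 110, 90, 70, 60.
  250 → locker 1 (new)  [load 250/280]
  220 → locker 2 (new)  [load 220/280]
  200 → locker 3 (new)  [load 200/280]
  150 → locker 4 (new)  [load 150/280]
  130 → locker 4  [load 280/280]
  110 → locker 5 (new)  [load 110/280]
  90 → locker 5  [load 200/280]
  70 → locker 3  [load 270/280]
  60 → locker 2  [load 280/280]
5 storage lockers opened.

5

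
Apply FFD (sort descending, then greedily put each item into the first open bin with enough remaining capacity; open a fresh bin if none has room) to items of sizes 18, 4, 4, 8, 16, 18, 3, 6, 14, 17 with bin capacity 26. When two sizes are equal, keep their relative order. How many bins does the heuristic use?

Sorted descending: 18, 18, 17, 16, 14, 8, 6, 4, 4, 3.
  18 → bin 1 (new)  [load 18/26]
  18 → bin 2 (new)  [load 18/26]
  17 → bin 3 (new)  [load 17/26]
  16 → bin 4 (new)  [load 16/26]
  14 → bin 5 (new)  [load 14/26]
  8 → bin 1  [load 26/26]
  6 → bin 2  [load 24/26]
  4 → bin 3  [load 21/26]
  4 → bin 3  [load 25/26]
  3 → bin 4  [load 19/26]
5 bins opened.

5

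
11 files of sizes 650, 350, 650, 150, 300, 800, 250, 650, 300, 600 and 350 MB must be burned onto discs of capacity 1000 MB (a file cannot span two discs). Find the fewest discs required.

Total = 800 + 650 + 650 + 650 + 600 + 350 + 350 + 300 + 300 + 250 + 150 = 5050 MB.
Lower bound: ⌈5050/1000⌉ = 6 discs.
A packing using 6 discs:
  disc 1: 800 + 150 = 950
  disc 2: 650 + 350 = 1000
  disc 3: 650 + 350 = 1000
  disc 4: 650 + 300 = 950
  disc 5: 600 + 300 = 900
  disc 6: 250 = 250
This matches the lower bound, so 6 is optimal.

6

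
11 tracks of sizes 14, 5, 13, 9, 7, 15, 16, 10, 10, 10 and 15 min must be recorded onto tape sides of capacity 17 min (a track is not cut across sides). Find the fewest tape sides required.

9

Total = 16 + 15 + 15 + 14 + 13 + 10 + 10 + 10 + 9 + 7 + 5 = 124 min.
Lower bound: ⌈124/17⌉ = 8 tape sides.
Also, 9 tracks each exceed 17/2 min, and no two of those can share a side, so at least 9 tape sides are needed.
A packing using 9 tape sides:
  side 1: 16 = 16
  side 2: 15 = 15
  side 3: 15 = 15
  side 4: 14 = 14
  side 5: 13 = 13
  side 6: 10 + 7 = 17
  side 7: 10 + 5 = 15
  side 8: 10 = 10
  side 9: 9 = 9
This matches the lower bound, so 9 is optimal.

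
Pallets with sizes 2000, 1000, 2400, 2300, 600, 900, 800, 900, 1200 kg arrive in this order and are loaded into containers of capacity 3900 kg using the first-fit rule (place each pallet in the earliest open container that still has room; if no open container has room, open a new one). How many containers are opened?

4

  2000 → container 1 (new)  [load 2000/3900]
  1000 → container 1  [load 3000/3900]
  2400 → container 2 (new)  [load 2400/3900]
  2300 → container 3 (new)  [load 2300/3900]
  600 → container 1  [load 3600/3900]
  900 → container 2  [load 3300/3900]
  800 → container 3  [load 3100/3900]
  900 → container 4 (new)  [load 900/3900]
  1200 → container 4  [load 2100/3900]
4 containers opened.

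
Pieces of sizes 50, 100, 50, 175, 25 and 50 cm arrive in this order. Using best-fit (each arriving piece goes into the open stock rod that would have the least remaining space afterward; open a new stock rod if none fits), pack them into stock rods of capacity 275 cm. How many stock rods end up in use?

2

  50 → stock rod 1 (new)  [load 50/275]
  100 → stock rod 1  [load 150/275]
  50 → stock rod 1  [load 200/275]
  175 → stock rod 2 (new)  [load 175/275]
  25 → stock rod 1  [load 225/275]
  50 → stock rod 1  [load 275/275]
2 stock rods opened.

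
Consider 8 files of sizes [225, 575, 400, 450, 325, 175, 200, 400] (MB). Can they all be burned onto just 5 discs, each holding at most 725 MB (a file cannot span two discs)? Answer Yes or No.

Yes

A valid assignment using 5 discs:
  disc 1: 575 = 575
  disc 2: 450 + 225 = 675
  disc 3: 400 + 325 = 725
  disc 4: 400 + 200 = 600
  disc 5: 175 = 175
Every load is within 725 MB, so 5 discs suffice.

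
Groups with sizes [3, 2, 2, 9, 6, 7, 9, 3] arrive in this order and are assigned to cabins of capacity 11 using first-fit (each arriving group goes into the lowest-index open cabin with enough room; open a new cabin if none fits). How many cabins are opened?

5

  3 → cabin 1 (new)  [load 3/11]
  2 → cabin 1  [load 5/11]
  2 → cabin 1  [load 7/11]
  9 → cabin 2 (new)  [load 9/11]
  6 → cabin 3 (new)  [load 6/11]
  7 → cabin 4 (new)  [load 7/11]
  9 → cabin 5 (new)  [load 9/11]
  3 → cabin 1  [load 10/11]
5 cabins opened.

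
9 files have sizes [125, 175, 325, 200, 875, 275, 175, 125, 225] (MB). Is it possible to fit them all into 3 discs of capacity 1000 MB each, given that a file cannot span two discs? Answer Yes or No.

Yes

A valid assignment using 3 discs:
  disc 1: 875 + 125 = 1000
  disc 2: 325 + 275 + 225 + 175 = 1000
  disc 3: 200 + 175 + 125 = 500
Every load is within 1000 MB, so 3 discs suffice.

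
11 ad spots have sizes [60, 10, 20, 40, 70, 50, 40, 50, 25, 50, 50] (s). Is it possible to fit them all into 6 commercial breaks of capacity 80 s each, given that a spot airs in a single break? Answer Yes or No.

No

Total = 465 s; ⌈465/80⌉ = 6.
The bound of 6 does not rule out 6, but exhaustive search shows no assignment into 6 commercial breaks of capacity 80 s exists — the minimum is 7.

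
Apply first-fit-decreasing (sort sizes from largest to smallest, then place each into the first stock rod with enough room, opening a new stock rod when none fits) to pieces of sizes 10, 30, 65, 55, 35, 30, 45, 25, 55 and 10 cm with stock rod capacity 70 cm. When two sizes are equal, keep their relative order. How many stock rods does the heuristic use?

6

Sorted descending: 65, 55, 55, 45, 35, 30, 30, 25, 10, 10.
  65 → stock rod 1 (new)  [load 65/70]
  55 → stock rod 2 (new)  [load 55/70]
  55 → stock rod 3 (new)  [load 55/70]
  45 → stock rod 4 (new)  [load 45/70]
  35 → stock rod 5 (new)  [load 35/70]
  30 → stock rod 5  [load 65/70]
  30 → stock rod 6 (new)  [load 30/70]
  25 → stock rod 4  [load 70/70]
  10 → stock rod 2  [load 65/70]
  10 → stock rod 3  [load 65/70]
6 stock rods opened.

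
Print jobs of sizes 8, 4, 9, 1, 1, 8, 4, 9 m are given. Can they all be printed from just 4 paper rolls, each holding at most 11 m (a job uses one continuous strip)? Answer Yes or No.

Total = 44 m; ⌈44/11⌉ = 4.
The bound of 4 does not rule out 4, but exhaustive search shows no assignment into 4 paper rolls of capacity 11 m exists — the minimum is 5.

No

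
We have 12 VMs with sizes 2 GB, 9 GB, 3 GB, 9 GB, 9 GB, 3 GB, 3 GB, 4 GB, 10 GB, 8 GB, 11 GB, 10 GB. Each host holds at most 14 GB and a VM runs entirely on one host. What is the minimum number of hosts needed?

7

Total = 11 + 10 + 10 + 9 + 9 + 9 + 8 + 4 + 3 + 3 + 3 + 2 = 81 GB.
Lower bound: ⌈81/14⌉ = 6 hosts.
Also, 7 VMs each exceed 7 GB, and no two of those can share a host, so at least 7 hosts are needed.
A packing using 7 hosts:
  host 1: 11 + 3 = 14
  host 2: 10 + 4 = 14
  host 3: 10 + 3 = 13
  host 4: 9 + 3 + 2 = 14
  host 5: 9 = 9
  host 6: 9 = 9
  host 7: 8 = 8
This matches the lower bound, so 7 is optimal.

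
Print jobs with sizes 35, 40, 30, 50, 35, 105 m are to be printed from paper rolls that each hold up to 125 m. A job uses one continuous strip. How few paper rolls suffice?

Total = 105 + 50 + 40 + 35 + 35 + 30 = 295 m.
Lower bound: ⌈295/125⌉ = 3 paper rolls.
A packing using 3 paper rolls:
  roll 1: 105 = 105
  roll 2: 50 + 40 + 35 = 125
  roll 3: 35 + 30 = 65
This matches the lower bound, so 3 is optimal.

3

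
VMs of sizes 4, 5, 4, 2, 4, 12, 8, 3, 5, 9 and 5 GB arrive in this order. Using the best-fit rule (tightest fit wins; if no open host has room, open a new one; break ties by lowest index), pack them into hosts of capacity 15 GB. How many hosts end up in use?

5

  4 → host 1 (new)  [load 4/15]
  5 → host 1  [load 9/15]
  4 → host 1  [load 13/15]
  2 → host 1  [load 15/15]
  4 → host 2 (new)  [load 4/15]
  12 → host 3 (new)  [load 12/15]
  8 → host 2  [load 12/15]
  3 → host 2  [load 15/15]
  5 → host 4 (new)  [load 5/15]
  9 → host 4  [load 14/15]
  5 → host 5 (new)  [load 5/15]
5 hosts opened.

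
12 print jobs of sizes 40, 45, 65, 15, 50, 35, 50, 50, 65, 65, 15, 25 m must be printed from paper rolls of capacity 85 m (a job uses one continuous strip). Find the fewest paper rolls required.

Total = 65 + 65 + 65 + 50 + 50 + 50 + 45 + 40 + 35 + 25 + 15 + 15 = 520 m.
Lower bound: ⌈520/85⌉ = 7 paper rolls.
A packing using 7 paper rolls:
  roll 1: 65 + 15 = 80
  roll 2: 65 + 15 = 80
  roll 3: 65 = 65
  roll 4: 50 + 35 = 85
  roll 5: 50 + 25 = 75
  roll 6: 50 = 50
  roll 7: 45 + 40 = 85
This matches the lower bound, so 7 is optimal.

7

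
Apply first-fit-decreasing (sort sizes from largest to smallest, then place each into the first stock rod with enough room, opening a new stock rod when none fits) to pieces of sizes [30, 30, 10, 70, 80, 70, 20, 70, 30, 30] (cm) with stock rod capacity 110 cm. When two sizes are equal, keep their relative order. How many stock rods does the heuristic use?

Sorted descending: 80, 70, 70, 70, 30, 30, 30, 30, 20, 10.
  80 → stock rod 1 (new)  [load 80/110]
  70 → stock rod 2 (new)  [load 70/110]
  70 → stock rod 3 (new)  [load 70/110]
  70 → stock rod 4 (new)  [load 70/110]
  30 → stock rod 1  [load 110/110]
  30 → stock rod 2  [load 100/110]
  30 → stock rod 3  [load 100/110]
  30 → stock rod 4  [load 100/110]
  20 → stock rod 5 (new)  [load 20/110]
  10 → stock rod 2  [load 110/110]
5 stock rods opened.

5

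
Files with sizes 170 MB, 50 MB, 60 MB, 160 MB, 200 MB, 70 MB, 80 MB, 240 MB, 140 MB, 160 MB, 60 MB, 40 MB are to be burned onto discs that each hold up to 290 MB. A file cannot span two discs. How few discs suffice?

Total = 240 + 200 + 170 + 160 + 160 + 140 + 80 + 70 + 60 + 60 + 50 + 40 = 1430 MB.
Lower bound: ⌈1430/290⌉ = 5 discs.
A packing using 6 discs:
  disc 1: 240 + 50 = 290
  disc 2: 200 + 80 = 280
  disc 3: 170 + 70 + 40 = 280
  disc 4: 160 + 60 + 60 = 280
  disc 5: 160 = 160
  disc 6: 140 = 140
No arrangement into 5 discs stays within capacity, so 6 is optimal.

6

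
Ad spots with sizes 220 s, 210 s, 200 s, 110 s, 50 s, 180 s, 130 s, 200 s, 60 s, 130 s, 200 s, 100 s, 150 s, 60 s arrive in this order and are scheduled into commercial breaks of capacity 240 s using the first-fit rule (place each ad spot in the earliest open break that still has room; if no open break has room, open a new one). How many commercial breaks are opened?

  220 → break 1 (new)  [load 220/240]
  210 → break 2 (new)  [load 210/240]
  200 → break 3 (new)  [load 200/240]
  110 → break 4 (new)  [load 110/240]
  50 → break 4  [load 160/240]
  180 → break 5 (new)  [load 180/240]
  130 → break 6 (new)  [load 130/240]
  200 → break 7 (new)  [load 200/240]
  60 → break 4  [load 220/240]
  130 → break 8 (new)  [load 130/240]
  200 → break 9 (new)  [load 200/240]
  100 → break 6  [load 230/240]
  150 → break 10 (new)  [load 150/240]
  60 → break 5  [load 240/240]
10 commercial breaks opened.

10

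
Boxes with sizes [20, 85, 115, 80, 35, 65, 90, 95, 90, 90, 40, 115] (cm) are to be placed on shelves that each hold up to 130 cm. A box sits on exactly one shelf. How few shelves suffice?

Total = 115 + 115 + 95 + 90 + 90 + 90 + 85 + 80 + 65 + 40 + 35 + 20 = 920 cm.
Lower bound: ⌈920/130⌉ = 8 shelves.
A packing using 9 shelves:
  shelf 1: 115 = 115
  shelf 2: 115 = 115
  shelf 3: 95 + 35 = 130
  shelf 4: 90 + 40 = 130
  shelf 5: 90 + 20 = 110
  shelf 6: 90 = 90
  shelf 7: 85 = 85
  shelf 8: 80 = 80
  shelf 9: 65 = 65
No arrangement into 8 shelves stays within capacity, so 9 is optimal.

9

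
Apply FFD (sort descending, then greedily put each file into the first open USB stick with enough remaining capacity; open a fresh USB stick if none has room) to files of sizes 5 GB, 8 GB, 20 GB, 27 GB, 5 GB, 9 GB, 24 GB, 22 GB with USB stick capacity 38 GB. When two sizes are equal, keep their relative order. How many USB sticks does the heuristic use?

4

Sorted descending: 27, 24, 22, 20, 9, 8, 5, 5.
  27 → USB stick 1 (new)  [load 27/38]
  24 → USB stick 2 (new)  [load 24/38]
  22 → USB stick 3 (new)  [load 22/38]
  20 → USB stick 4 (new)  [load 20/38]
  9 → USB stick 1  [load 36/38]
  8 → USB stick 2  [load 32/38]
  5 → USB stick 2  [load 37/38]
  5 → USB stick 3  [load 27/38]
4 USB sticks opened.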